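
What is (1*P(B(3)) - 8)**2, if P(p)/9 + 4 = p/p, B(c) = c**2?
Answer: 1225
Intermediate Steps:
P(p) = -27 (P(p) = -36 + 9*(p/p) = -36 + 9*1 = -36 + 9 = -27)
(1*P(B(3)) - 8)**2 = (1*(-27) - 8)**2 = (-27 - 8)**2 = (-35)**2 = 1225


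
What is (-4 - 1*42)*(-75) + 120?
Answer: 3570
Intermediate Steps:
(-4 - 1*42)*(-75) + 120 = (-4 - 42)*(-75) + 120 = -46*(-75) + 120 = 3450 + 120 = 3570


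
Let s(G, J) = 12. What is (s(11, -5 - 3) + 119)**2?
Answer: 17161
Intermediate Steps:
(s(11, -5 - 3) + 119)**2 = (12 + 119)**2 = 131**2 = 17161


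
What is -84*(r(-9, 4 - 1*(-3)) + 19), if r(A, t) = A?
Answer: -840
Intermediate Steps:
-84*(r(-9, 4 - 1*(-3)) + 19) = -84*(-9 + 19) = -84*10 = -840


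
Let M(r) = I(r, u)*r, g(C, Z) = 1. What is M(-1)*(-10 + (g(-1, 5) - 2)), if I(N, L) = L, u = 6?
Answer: 66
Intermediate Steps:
M(r) = 6*r
M(-1)*(-10 + (g(-1, 5) - 2)) = (6*(-1))*(-10 + (1 - 2)) = -6*(-10 - 1) = -6*(-11) = 66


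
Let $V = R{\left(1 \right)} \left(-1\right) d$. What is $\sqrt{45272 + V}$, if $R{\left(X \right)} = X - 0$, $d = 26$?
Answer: $\sqrt{45246} \approx 212.71$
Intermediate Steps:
$R{\left(X \right)} = X$ ($R{\left(X \right)} = X + 0 = X$)
$V = -26$ ($V = 1 \left(-1\right) 26 = \left(-1\right) 26 = -26$)
$\sqrt{45272 + V} = \sqrt{45272 - 26} = \sqrt{45246}$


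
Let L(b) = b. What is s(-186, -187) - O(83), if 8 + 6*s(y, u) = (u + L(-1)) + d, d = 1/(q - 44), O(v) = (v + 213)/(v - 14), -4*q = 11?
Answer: -476896/12903 ≈ -36.960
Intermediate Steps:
q = -11/4 (q = -¼*11 = -11/4 ≈ -2.7500)
O(v) = (213 + v)/(-14 + v)
d = -4/187 (d = 1/(-11/4 - 44) = 1/(-187/4) = -4/187 ≈ -0.021390)
s(y, u) = -1687/1122 + u/6 (s(y, u) = -4/3 + ((u - 1) - 4/187)/6 = -4/3 + ((-1 + u) - 4/187)/6 = -4/3 + (-191/187 + u)/6 = -4/3 + (-191/1122 + u/6) = -1687/1122 + u/6)
s(-186, -187) - O(83) = (-1687/1122 + (⅙)*(-187)) - (213 + 83)/(-14 + 83) = (-1687/1122 - 187/6) - 296/69 = -18328/561 - 296/69 = -476896/12903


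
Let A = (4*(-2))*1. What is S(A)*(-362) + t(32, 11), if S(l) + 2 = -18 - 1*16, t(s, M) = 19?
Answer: 13051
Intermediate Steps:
A = -8 (A = -8*1 = -8)
S(l) = -36 (S(l) = -2 + (-18 - 1*16) = -2 + (-18 - 16) = -2 - 34 = -36)
S(A)*(-362) + t(32, 11) = -36*(-362) + 19 = 13032 + 19 = 13051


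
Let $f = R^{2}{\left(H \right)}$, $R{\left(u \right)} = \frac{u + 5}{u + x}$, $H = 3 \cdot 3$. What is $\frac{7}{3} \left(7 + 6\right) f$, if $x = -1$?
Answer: $\frac{4459}{48} \approx 92.896$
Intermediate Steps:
$H = 9$
$R{\left(u \right)} = \frac{5 + u}{-1 + u}$ ($R{\left(u \right)} = \frac{u + 5}{u - 1} = \frac{5 + u}{-1 + u}$)
$f = \frac{49}{16}$ ($f = \left(\frac{5 + 9}{-1 + 9}\right)^{2} = \left(\frac{1}{8} \cdot 14\right)^{2} = \left(\frac{7}{4}\right)^{2} = \frac{49}{16} \approx 3.0625$)
$\frac{7}{3} \left(7 + 6\right) f = \frac{7}{3} \left(7 + 6\right) \frac{49}{16} = 7 \cdot \frac{1}{3} \cdot 13 \cdot \frac{49}{16} = \frac{7}{3} \cdot 13 \cdot \frac{49}{16} = \frac{91}{3} \cdot \frac{49}{16} = \frac{4459}{48}$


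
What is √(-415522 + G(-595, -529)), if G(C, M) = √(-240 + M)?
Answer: √(-415522 + I*√769) ≈ 0.021 + 644.61*I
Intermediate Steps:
√(-415522 + G(-595, -529)) = √(-415522 + √(-240 - 529)) = √(-415522 + √(-769)) = √(-415522 + I*√769)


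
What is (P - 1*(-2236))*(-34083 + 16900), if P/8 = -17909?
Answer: 2423421588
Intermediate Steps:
P = -143272 (P = 8*(-17909) = -143272)
(P - 1*(-2236))*(-34083 + 16900) = (-143272 - 1*(-2236))*(-34083 + 16900) = (-143272 + 2236)*(-17183) = -141036*(-17183) = 2423421588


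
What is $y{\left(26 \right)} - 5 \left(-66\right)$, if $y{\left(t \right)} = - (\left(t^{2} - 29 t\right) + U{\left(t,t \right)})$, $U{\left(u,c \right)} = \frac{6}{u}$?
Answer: $\frac{5301}{13} \approx 407.77$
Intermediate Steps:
$y{\left(t \right)} = - t^{2} - \frac{6}{t} + 29 t$ ($y{\left(t \right)} = - (\left(t^{2} - 29 t\right) + \frac{6}{t}) = - (t^{2} - 29 t + \frac{6}{t}) = - t^{2} - \frac{6}{t} + 29 t$)
$y{\left(26 \right)} - 5 \left(-66\right) = \frac{-6 + 26^{2} \left(29 - 26\right)}{26} - 5 \left(-66\right) = \frac{-6 + 676 \left(29 - 26\right)}{26} - -330 = \frac{-6 + 676 \cdot 3}{26} + 330 = \frac{-6 + 2028}{26} + 330 = \frac{1}{26} \cdot 2022 + 330 = \frac{1011}{13} + 330 = \frac{5301}{13}$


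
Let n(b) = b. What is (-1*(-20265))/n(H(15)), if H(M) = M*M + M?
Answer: 1351/16 ≈ 84.438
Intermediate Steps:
H(M) = M + M**2 (H(M) = M**2 + M = M + M**2)
(-1*(-20265))/n(H(15)) = (-1*(-20265))/((15*(1 + 15))) = 20265/((15*16)) = 20265/240 = 20265*(1/240) = 1351/16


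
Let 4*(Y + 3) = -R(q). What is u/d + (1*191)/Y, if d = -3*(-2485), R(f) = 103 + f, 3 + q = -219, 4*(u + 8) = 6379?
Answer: 23461609/3190740 ≈ 7.3530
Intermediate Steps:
u = 6347/4 (u = -8 + (1/4)*6379 = -8 + 6379/4 = 6347/4 ≈ 1586.8)
q = -222 (q = -3 - 219 = -222)
d = 7455
Y = 107/4 (Y = -3 + (-(103 - 222))/4 = -3 + (-1*(-119))/4 = -3 + (1/4)*119 = -3 + 119/4 = 107/4 ≈ 26.750)
u/d + (1*191)/Y = (6347/4)/7455 + (1*191)/(107/4) = (6347/4)*(1/7455) + 191*(4/107) = 6347/29820 + 764/107 = 23461609/3190740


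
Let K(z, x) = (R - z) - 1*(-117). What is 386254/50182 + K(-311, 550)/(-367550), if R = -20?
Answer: 3226072351/419190775 ≈ 7.6960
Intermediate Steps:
K(z, x) = 97 - z (K(z, x) = (-20 - z) - 1*(-117) = (-20 - z) + 117 = 97 - z)
386254/50182 + K(-311, 550)/(-367550) = 386254/50182 + (97 - 1*(-311))/(-367550) = 386254*(1/50182) + (97 + 311)*(-1/367550) = 17557/2281 + 408*(-1/367550) = 17557/2281 - 204/183775 = 3226072351/419190775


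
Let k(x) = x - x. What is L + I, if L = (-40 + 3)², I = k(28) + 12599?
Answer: 13968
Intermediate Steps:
k(x) = 0
I = 12599 (I = 0 + 12599 = 12599)
L = 1369 (L = (-37)² = 1369)
L + I = 1369 + 12599 = 13968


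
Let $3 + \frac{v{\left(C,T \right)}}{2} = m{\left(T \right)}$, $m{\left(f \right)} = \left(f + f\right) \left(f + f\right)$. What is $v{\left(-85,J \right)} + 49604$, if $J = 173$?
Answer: $289030$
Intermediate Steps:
$m{\left(f \right)} = 4 f^{2}$ ($m{\left(f \right)} = 2 f 2 f = 4 f^{2}$)
$v{\left(C,T \right)} = -6 + 8 T^{2}$ ($v{\left(C,T \right)} = -6 + 2 \cdot 4 T^{2} = -6 + 8 T^{2}$)
$v{\left(-85,J \right)} + 49604 = \left(-6 + 8 \cdot 173^{2}\right) + 49604 = \left(-6 + 8 \cdot 29929\right) + 49604 = \left(-6 + 239432\right) + 49604 = 239426 + 49604 = 289030$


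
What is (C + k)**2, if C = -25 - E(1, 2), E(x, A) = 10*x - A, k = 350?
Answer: 100489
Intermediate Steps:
E(x, A) = -A + 10*x
C = -33 (C = -25 - (-1*2 + 10*1) = -25 - (-2 + 10) = -25 - 1*8 = -25 - 8 = -33)
(C + k)**2 = (-33 + 350)**2 = 317**2 = 100489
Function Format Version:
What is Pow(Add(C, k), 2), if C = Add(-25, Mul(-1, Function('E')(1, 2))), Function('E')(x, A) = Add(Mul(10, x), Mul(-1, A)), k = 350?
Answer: 100489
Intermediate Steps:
Function('E')(x, A) = Add(Mul(-1, A), Mul(10, x))
C = -33 (C = Add(-25, Mul(-1, Add(Mul(-1, 2), Mul(10, 1)))) = Add(-25, Mul(-1, Add(-2, 10))) = Add(-25, Mul(-1, 8)) = Add(-25, -8) = -33)
Pow(Add(C, k), 2) = Pow(Add(-33, 350), 2) = Pow(317, 2) = 100489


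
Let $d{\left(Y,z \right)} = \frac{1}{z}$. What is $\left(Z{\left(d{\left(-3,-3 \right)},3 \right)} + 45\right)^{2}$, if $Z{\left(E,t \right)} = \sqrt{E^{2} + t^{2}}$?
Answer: $\frac{\left(135 + \sqrt{82}\right)^{2}}{9} \approx 2305.8$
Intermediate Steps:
$\left(Z{\left(d{\left(-3,-3 \right)},3 \right)} + 45\right)^{2} = \left(\sqrt{\left(\frac{1}{-3}\right)^{2} + 3^{2}} + 45\right)^{2} = \left(\sqrt{\left(- \frac{1}{3}\right)^{2} + 9} + 45\right)^{2} = \left(\sqrt{\frac{1}{9} + 9} + 45\right)^{2} = \left(\sqrt{\frac{82}{9}} + 45\right)^{2} = \left(\frac{\sqrt{82}}{3} + 45\right)^{2} = \left(45 + \frac{\sqrt{82}}{3}\right)^{2}$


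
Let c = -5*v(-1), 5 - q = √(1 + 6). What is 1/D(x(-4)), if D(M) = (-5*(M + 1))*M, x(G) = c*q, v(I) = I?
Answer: -11/15030 - 17*√7/75150 ≈ -0.0013304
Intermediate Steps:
q = 5 - √7 (q = 5 - √(1 + 6) = 5 - √7 ≈ 2.3542)
c = 5 (c = -5*(-1) = 5)
x(G) = 25 - 5*√7 (x(G) = 5*(5 - √7) = 25 - 5*√7)
D(M) = M*(-5 - 5*M) (D(M) = (-5*(1 + M))*M = (-5 - 5*M)*M = M*(-5 - 5*M))
1/D(x(-4)) = 1/(-5*(25 - 5*√7)*(1 + (25 - 5*√7))) = 1/(-5*(25 - 5*√7)*(26 - 5*√7)) = -1/(5*(25 - 5*√7)*(26 - 5*√7))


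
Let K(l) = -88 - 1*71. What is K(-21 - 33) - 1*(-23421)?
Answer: 23262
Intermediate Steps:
K(l) = -159 (K(l) = -88 - 71 = -159)
K(-21 - 33) - 1*(-23421) = -159 - 1*(-23421) = -159 + 23421 = 23262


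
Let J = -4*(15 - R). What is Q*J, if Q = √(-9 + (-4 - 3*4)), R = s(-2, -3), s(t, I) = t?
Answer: -340*I ≈ -340.0*I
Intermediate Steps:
R = -2
Q = 5*I (Q = √(-9 + (-4 - 12)) = √(-9 - 16) = √(-25) = 5*I ≈ 5.0*I)
J = -68 (J = -4*(15 - 1*(-2)) = -4*(15 + 2) = -4*17 = -68)
Q*J = (5*I)*(-68) = -340*I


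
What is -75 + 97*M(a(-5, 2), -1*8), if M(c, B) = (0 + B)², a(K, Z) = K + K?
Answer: 6133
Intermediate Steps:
a(K, Z) = 2*K
M(c, B) = B²
-75 + 97*M(a(-5, 2), -1*8) = -75 + 97*(-1*8)² = -75 + 97*(-8)² = -75 + 97*64 = -75 + 6208 = 6133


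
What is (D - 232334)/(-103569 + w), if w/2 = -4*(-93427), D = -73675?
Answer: -306009/643847 ≈ -0.47528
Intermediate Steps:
w = 747416 (w = 2*(-4*(-93427)) = 2*373708 = 747416)
(D - 232334)/(-103569 + w) = (-73675 - 232334)/(-103569 + 747416) = -306009/643847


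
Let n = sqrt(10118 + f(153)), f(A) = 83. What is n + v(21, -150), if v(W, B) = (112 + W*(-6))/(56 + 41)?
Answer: 9783/97 ≈ 100.86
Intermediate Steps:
v(W, B) = 112/97 - 6*W/97 (v(W, B) = (112 - 6*W)/97 = (112 - 6*W)*(1/97) = 112/97 - 6*W/97)
n = 101 (n = sqrt(10118 + 83) = sqrt(10201) = 101)
n + v(21, -150) = 101 + (112/97 - 6/97*21) = 101 + (112/97 - 126/97) = 101 - 14/97 = 9783/97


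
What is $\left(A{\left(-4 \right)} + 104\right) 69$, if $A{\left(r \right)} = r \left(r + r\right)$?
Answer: $9384$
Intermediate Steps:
$A{\left(r \right)} = 2 r^{2}$ ($A{\left(r \right)} = r 2 r = 2 r^{2}$)
$\left(A{\left(-4 \right)} + 104\right) 69 = \left(2 \left(-4\right)^{2} + 104\right) 69 = \left(2 \cdot 16 + 104\right) 69 = \left(32 + 104\right) 69 = 136 \cdot 69 = 9384$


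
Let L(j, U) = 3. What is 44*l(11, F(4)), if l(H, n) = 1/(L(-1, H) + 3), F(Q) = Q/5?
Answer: 22/3 ≈ 7.3333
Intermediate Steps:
F(Q) = Q/5 (F(Q) = Q*(⅕) = Q/5)
l(H, n) = ⅙ (l(H, n) = 1/(3 + 3) = 1/6 = ⅙)
44*l(11, F(4)) = 44*(⅙) = 22/3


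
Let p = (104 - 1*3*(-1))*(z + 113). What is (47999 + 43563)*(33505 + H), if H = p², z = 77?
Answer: 37846457286610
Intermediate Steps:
p = 20330 (p = (104 - 1*3*(-1))*(77 + 113) = (104 - 3*(-1))*190 = (104 + 3)*190 = 107*190 = 20330)
H = 413308900 (H = 20330² = 413308900)
(47999 + 43563)*(33505 + H) = (47999 + 43563)*(33505 + 413308900) = 91562*413342405 = 37846457286610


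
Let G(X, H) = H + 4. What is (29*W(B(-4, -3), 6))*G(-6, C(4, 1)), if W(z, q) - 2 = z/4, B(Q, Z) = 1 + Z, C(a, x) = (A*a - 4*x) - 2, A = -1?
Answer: -261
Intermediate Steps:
C(a, x) = -2 - a - 4*x (C(a, x) = (-a - 4*x) - 2 = -2 - a - 4*x)
G(X, H) = 4 + H
W(z, q) = 2 + z/4
(29*W(B(-4, -3), 6))*G(-6, C(4, 1)) = (29*(2 + (1 - 3)/4))*(4 + (-2 - 1*4 - 4*1)) = (29*(2 + (1/4)*(-2)))*(4 + (-2 - 4 - 4)) = (29*(2 - 1/2))*(4 - 10) = (29*(3/2))*(-6) = (87/2)*(-6) = -261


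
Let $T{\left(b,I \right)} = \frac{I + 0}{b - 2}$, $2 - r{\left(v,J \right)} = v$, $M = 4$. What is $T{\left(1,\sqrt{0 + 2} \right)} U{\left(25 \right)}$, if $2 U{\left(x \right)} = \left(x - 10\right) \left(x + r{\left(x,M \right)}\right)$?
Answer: $- 15 \sqrt{2} \approx -21.213$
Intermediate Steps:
$r{\left(v,J \right)} = 2 - v$
$T{\left(b,I \right)} = \frac{I}{-2 + b}$
$U{\left(x \right)} = -10 + x$ ($U{\left(x \right)} = \frac{\left(x - 10\right) \left(x - \left(-2 + x\right)\right)}{2} = \frac{\left(-10 + x\right) 2}{2} = \frac{-20 + 2 x}{2} = -10 + x$)
$T{\left(1,\sqrt{0 + 2} \right)} U{\left(25 \right)} = \frac{\sqrt{0 + 2}}{-2 + 1} \left(-10 + 25\right) = \frac{\sqrt{2}}{-1} \cdot 15 = \sqrt{2} \left(-1\right) 15 = - \sqrt{2} \cdot 15 = - 15 \sqrt{2}$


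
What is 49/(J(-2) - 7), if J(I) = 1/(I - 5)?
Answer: -343/50 ≈ -6.8600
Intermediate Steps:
J(I) = 1/(-5 + I)
49/(J(-2) - 7) = 49/(1/(-5 - 2) - 7) = 49/(1/(-7) - 7) = 49/(-⅐ - 7) = 49/(-50/7) = 49*(-7/50) = -343/50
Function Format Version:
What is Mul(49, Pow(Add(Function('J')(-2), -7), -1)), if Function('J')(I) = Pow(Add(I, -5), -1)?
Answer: Rational(-343, 50) ≈ -6.8600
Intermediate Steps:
Function('J')(I) = Pow(Add(-5, I), -1)
Mul(49, Pow(Add(Function('J')(-2), -7), -1)) = Mul(49, Pow(Add(Pow(Add(-5, -2), -1), -7), -1)) = Mul(49, Pow(Add(Pow(-7, -1), -7), -1)) = Mul(49, Pow(Add(Rational(-1, 7), -7), -1)) = Mul(49, Pow(Rational(-50, 7), -1)) = Mul(49, Rational(-7, 50)) = Rational(-343, 50)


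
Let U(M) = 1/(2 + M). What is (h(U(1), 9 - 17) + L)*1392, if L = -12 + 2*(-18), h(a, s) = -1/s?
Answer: -66642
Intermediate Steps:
L = -48 (L = -12 - 36 = -48)
(h(U(1), 9 - 17) + L)*1392 = (-1/(9 - 17) - 48)*1392 = (-1/(-8) - 48)*1392 = (-1*(-1/8) - 48)*1392 = (1/8 - 48)*1392 = -383/8*1392 = -66642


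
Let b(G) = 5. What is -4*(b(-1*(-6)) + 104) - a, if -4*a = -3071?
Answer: -4815/4 ≈ -1203.8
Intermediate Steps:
a = 3071/4 (a = -¼*(-3071) = 3071/4 ≈ 767.75)
-4*(b(-1*(-6)) + 104) - a = -4*(5 + 104) - 1*3071/4 = -4*109 - 3071/4 = -436 - 3071/4 = -4815/4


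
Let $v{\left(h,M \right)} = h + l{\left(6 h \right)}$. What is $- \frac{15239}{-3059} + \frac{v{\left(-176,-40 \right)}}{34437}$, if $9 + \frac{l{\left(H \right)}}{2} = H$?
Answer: $\frac{73961627}{15048969} \approx 4.9147$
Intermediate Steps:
$l{\left(H \right)} = -18 + 2 H$
$v{\left(h,M \right)} = -18 + 13 h$ ($v{\left(h,M \right)} = h + \left(-18 + 2 \cdot 6 h\right) = h + \left(-18 + 12 h\right) = -18 + 13 h$)
$- \frac{15239}{-3059} + \frac{v{\left(-176,-40 \right)}}{34437} = - \frac{15239}{-3059} + \frac{-18 + 13 \left(-176\right)}{34437} = \left(-15239\right) \left(- \frac{1}{3059}\right) + \left(-18 - 2288\right) \frac{1}{34437} = \frac{2177}{437} - \frac{2306}{34437} = \frac{73961627}{15048969}$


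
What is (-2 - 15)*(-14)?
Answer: 238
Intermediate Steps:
(-2 - 15)*(-14) = -17*(-14) = 238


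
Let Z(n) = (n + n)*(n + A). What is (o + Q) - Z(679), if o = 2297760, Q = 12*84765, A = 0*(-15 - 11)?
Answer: 2392858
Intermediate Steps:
A = 0 (A = 0*(-26) = 0)
Q = 1017180
Z(n) = 2*n² (Z(n) = (n + n)*(n + 0) = (2*n)*n = 2*n²)
(o + Q) - Z(679) = (2297760 + 1017180) - 2*679² = 3314940 - 2*461041 = 3314940 - 1*922082 = 3314940 - 922082 = 2392858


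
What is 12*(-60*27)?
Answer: -19440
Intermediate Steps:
12*(-60*27) = 12*(-1620) = -19440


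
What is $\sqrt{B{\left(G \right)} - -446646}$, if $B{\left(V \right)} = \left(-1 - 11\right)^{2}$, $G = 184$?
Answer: $\sqrt{446790} \approx 668.42$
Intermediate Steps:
$B{\left(V \right)} = 144$ ($B{\left(V \right)} = \left(-12\right)^{2} = 144$)
$\sqrt{B{\left(G \right)} - -446646} = \sqrt{144 - -446646} = \sqrt{144 + 446646} = \sqrt{446790}$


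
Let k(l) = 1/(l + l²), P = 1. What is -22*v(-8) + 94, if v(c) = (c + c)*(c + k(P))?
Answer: -2546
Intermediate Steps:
v(c) = 2*c*(½ + c) (v(c) = (c + c)*(c + 1/(1*(1 + 1))) = (2*c)*(c + 1/2) = (2*c)*(c + 1*(½)) = (2*c)*(c + ½) = (2*c)*(½ + c) = 2*c*(½ + c))
-22*v(-8) + 94 = -(-176)*(1 + 2*(-8)) + 94 = -(-176)*(1 - 16) + 94 = -(-176)*(-15) + 94 = -22*120 + 94 = -2640 + 94 = -2546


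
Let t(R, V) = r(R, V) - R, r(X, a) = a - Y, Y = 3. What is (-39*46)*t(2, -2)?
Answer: 12558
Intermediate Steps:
r(X, a) = -3 + a (r(X, a) = a - 1*3 = a - 3 = -3 + a)
t(R, V) = -3 + V - R (t(R, V) = (-3 + V) - R = -3 + V - R)
(-39*46)*t(2, -2) = (-39*46)*(-3 - 2 - 1*2) = -1794*(-3 - 2 - 2) = -1794*(-7) = 12558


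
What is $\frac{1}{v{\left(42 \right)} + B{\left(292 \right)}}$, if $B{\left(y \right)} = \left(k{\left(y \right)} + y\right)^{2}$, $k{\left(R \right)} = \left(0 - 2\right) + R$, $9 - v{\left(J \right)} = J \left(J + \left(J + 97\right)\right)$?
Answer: $\frac{1}{331131} \approx 3.02 \cdot 10^{-6}$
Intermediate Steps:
$v{\left(J \right)} = 9 - J \left(97 + 2 J\right)$ ($v{\left(J \right)} = 9 - J \left(J + \left(J + 97\right)\right) = 9 - J \left(J + \left(97 + J\right)\right) = 9 - J \left(97 + 2 J\right)$)
$k{\left(R \right)} = -2 + R$
$B{\left(y \right)} = \left(-2 + 2 y\right)^{2}$ ($B{\left(y \right)} = \left(\left(-2 + y\right) + y\right)^{2} = \left(-2 + 2 y\right)^{2}$)
$\frac{1}{v{\left(42 \right)} + B{\left(292 \right)}} = \frac{1}{\left(9 - 4074 - 2 \cdot 42^{2}\right) + 4 \left(-1 + 292\right)^{2}} = \frac{1}{\left(9 - 4074 - 3528\right) + 4 \cdot 291^{2}} = \frac{1}{\left(9 - 4074 - 3528\right) + 4 \cdot 84681} = \frac{1}{-7593 + 338724} = \frac{1}{331131}$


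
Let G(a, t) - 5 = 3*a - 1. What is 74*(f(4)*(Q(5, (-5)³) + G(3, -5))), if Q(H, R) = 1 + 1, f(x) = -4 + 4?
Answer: 0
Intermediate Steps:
f(x) = 0
Q(H, R) = 2
G(a, t) = 4 + 3*a (G(a, t) = 5 + (3*a - 1) = 5 + (-1 + 3*a) = 4 + 3*a)
74*(f(4)*(Q(5, (-5)³) + G(3, -5))) = 74*(0*(2 + (4 + 3*3))) = 74*(0*(2 + (4 + 9))) = 74*(0*(2 + 13)) = 74*(0*15) = 74*0 = 0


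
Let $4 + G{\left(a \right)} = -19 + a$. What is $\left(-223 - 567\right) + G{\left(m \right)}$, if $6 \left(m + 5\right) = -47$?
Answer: $- \frac{4955}{6} \approx -825.83$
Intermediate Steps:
$m = - \frac{77}{6}$ ($m = -5 + \frac{1}{6} \left(-47\right) = -5 - \frac{47}{6} = - \frac{77}{6} \approx -12.833$)
$G{\left(a \right)} = -23 + a$ ($G{\left(a \right)} = -4 + \left(-19 + a\right) = -23 + a$)
$\left(-223 - 567\right) + G{\left(m \right)} = \left(-223 - 567\right) - \frac{215}{6} = -790 - \frac{215}{6} = - \frac{4955}{6}$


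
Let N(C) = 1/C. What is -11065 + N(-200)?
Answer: -2213001/200 ≈ -11065.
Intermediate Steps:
-11065 + N(-200) = -11065 + 1/(-200) = -11065 - 1/200 = -2213001/200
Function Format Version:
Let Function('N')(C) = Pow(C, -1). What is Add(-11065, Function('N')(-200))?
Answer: Rational(-2213001, 200) ≈ -11065.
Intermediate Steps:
Add(-11065, Function('N')(-200)) = Add(-11065, Pow(-200, -1)) = Add(-11065, Rational(-1, 200)) = Rational(-2213001, 200)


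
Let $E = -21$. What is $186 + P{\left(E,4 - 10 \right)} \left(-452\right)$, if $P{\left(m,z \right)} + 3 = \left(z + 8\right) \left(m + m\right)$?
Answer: $39510$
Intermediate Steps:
$P{\left(m,z \right)} = -3 + 2 m \left(8 + z\right)$ ($P{\left(m,z \right)} = -3 + \left(z + 8\right) \left(m + m\right) = -3 + \left(8 + z\right) 2 m = -3 + 2 m \left(8 + z\right)$)
$186 + P{\left(E,4 - 10 \right)} \left(-452\right) = 186 + \left(-3 + 16 \left(-21\right) + 2 \left(-21\right) \left(4 - 10\right)\right) \left(-452\right) = 186 + \left(-3 - 336 + 2 \left(-21\right) \left(4 - 10\right)\right) \left(-452\right) = 186 + \left(-3 - 336 + 2 \left(-21\right) \left(-6\right)\right) \left(-452\right) = 186 + \left(-3 - 336 + 252\right) \left(-452\right) = 186 - -39324 = 186 + 39324 = 39510$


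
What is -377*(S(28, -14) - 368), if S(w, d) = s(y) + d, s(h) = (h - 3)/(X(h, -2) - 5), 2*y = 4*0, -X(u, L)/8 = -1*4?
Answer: 1296503/9 ≈ 1.4406e+5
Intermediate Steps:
X(u, L) = 32 (X(u, L) = -(-8)*4 = -8*(-4) = 32)
y = 0 (y = (4*0)/2 = (½)*0 = 0)
s(h) = -⅑ + h/27 (s(h) = (h - 3)/(32 - 5) = (-3 + h)/27 = (-3 + h)*(1/27) = -⅑ + h/27)
S(w, d) = -⅑ + d (S(w, d) = (-⅑ + (1/27)*0) + d = (-⅑ + 0) + d = -⅑ + d)
-377*(S(28, -14) - 368) = -377*((-⅑ - 14) - 368) = -377*(-127/9 - 368) = -377*(-3439/9) = 1296503/9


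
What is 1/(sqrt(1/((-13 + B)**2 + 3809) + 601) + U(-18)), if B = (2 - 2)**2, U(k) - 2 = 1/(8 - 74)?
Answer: -636922/191591979 + 242*sqrt(1056724318)/191591979 ≈ 0.037736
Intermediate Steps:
U(k) = 131/66 (U(k) = 2 + 1/(8 - 74) = 2 + 1/(-66) = 2 - 1/66 = 131/66)
B = 0 (B = 0**2 = 0)
1/(sqrt(1/((-13 + B)**2 + 3809) + 601) + U(-18)) = 1/(sqrt(1/((-13 + 0)**2 + 3809) + 601) + 131/66) = 1/(sqrt(1/((-13)**2 + 3809) + 601) + 131/66) = 1/(sqrt(1/(169 + 3809) + 601) + 131/66) = 1/(sqrt(1/3978 + 601) + 131/66) = 1/(sqrt(2390779/3978) + 131/66) = 1/(sqrt(1056724318)/1326 + 131/66) = 1/(131/66 + sqrt(1056724318)/1326)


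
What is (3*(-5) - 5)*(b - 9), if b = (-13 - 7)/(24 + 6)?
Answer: 580/3 ≈ 193.33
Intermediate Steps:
b = -⅔ (b = -20/30 = -20*1/30 = -⅔ ≈ -0.66667)
(3*(-5) - 5)*(b - 9) = (3*(-5) - 5)*(-⅔ - 9) = (-15 - 5)*(-29/3) = -20*(-29/3) = 580/3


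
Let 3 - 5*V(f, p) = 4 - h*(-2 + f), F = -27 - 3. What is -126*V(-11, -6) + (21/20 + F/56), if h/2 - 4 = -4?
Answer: 180/7 ≈ 25.714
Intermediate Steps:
h = 0 (h = 8 + 2*(-4) = 8 - 8 = 0)
F = -30
V(f, p) = -1/5 (V(f, p) = 3/5 - (4 - 0*(-2 + f))/5 = 3/5 - (4 - 1*0)/5 = 3/5 - (4 + 0)/5 = 3/5 - 1/5*4 = 3/5 - 4/5 = -1/5)
-126*V(-11, -6) + (21/20 + F/56) = -126*(-1/5) + (21/20 - 30/56) = 126/5 + (21*(1/20) - 30*1/56) = 126/5 + (21/20 - 15/28) = 126/5 + 18/35 = 180/7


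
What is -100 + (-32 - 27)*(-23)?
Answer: 1257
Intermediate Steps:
-100 + (-32 - 27)*(-23) = -100 - 59*(-23) = -100 + 1357 = 1257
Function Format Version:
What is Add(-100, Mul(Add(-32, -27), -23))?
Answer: 1257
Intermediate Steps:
Add(-100, Mul(Add(-32, -27), -23)) = Add(-100, Mul(-59, -23)) = Add(-100, 1357) = 1257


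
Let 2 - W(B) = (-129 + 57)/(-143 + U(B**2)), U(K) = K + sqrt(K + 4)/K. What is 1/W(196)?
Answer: 540950610190963643/1082918868434960758 + 345744*sqrt(9605)/541459434217480379 ≈ 0.49953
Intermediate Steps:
U(K) = K + sqrt(4 + K)/K
W(B) = 2 + 72/(-143 + B**2 + sqrt(4 + B**2)/B**2) (W(B) = 2 - (-129 + 57)/(-143 + (B**2 + sqrt(4 + B**2)/(B**2))) = 2 - (-72)/(-143 + (B**2 + sqrt(4 + B**2)/B**2)) = 2 - (-72)/(-143 + B**2 + sqrt(4 + B**2)/B**2) = 2 + 72/(-143 + B**2 + sqrt(4 + B**2)/B**2))
1/W(196) = 1/(2*(sqrt(4 + 196**2) + 196**2*(-107 + 196**2))/(sqrt(4 + 196**2) + 196**2*(-143 + 196**2))) = 1/(2*(sqrt(4 + 38416) + 38416*(-107 + 38416))/(sqrt(4 + 38416) + 38416*(-143 + 38416))) = 1/(2*(sqrt(38420) + 38416*38309)/(sqrt(38420) + 38416*38273)) = 1/(2*(2*sqrt(9605) + 1471678544)/(2*sqrt(9605) + 1470295568)) = 1/(2*(1471678544 + 2*sqrt(9605))/(1470295568 + 2*sqrt(9605))) = (1470295568 + 2*sqrt(9605))/(2*(1471678544 + 2*sqrt(9605)))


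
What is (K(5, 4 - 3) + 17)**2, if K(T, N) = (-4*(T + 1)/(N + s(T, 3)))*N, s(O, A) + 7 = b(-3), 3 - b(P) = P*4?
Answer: 1849/9 ≈ 205.44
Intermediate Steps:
b(P) = 3 - 4*P (b(P) = 3 - P*4 = 3 - 4*P)
s(O, A) = 8 (s(O, A) = -7 + (3 - 4*(-3)) = -7 + (3 + 12) = -7 + 15 = 8)
K(T, N) = -4*N*(1 + T)/(8 + N) (K(T, N) = (-4*(T + 1)/(N + 8))*N = (-4*(1 + T)/(8 + N))*N = -4*N*(1 + T)/(8 + N))
(K(5, 4 - 3) + 17)**2 = (-4*(4 - 3)*(1 + 5)/(8 + (4 - 3)) + 17)**2 = (-4*1*6/(8 + 1) + 17)**2 = (-4*1*6/9 + 17)**2 = (-4*1*1/9*6 + 17)**2 = (-8/3 + 17)**2 = (43/3)**2 = 1849/9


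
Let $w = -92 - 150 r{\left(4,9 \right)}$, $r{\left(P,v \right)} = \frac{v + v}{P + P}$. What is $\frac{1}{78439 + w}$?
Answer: $\frac{2}{156019} \approx 1.2819 \cdot 10^{-5}$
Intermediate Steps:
$r{\left(P,v \right)} = \frac{v}{P}$ ($r{\left(P,v \right)} = \frac{2 v}{2 P} = 2 v \frac{1}{2 P} = \frac{v}{P}$)
$w = - \frac{859}{2}$ ($w = -92 - 150 \cdot \frac{9}{4} = -92 - 150 \cdot 9 \cdot \frac{1}{4} = -92 - \frac{675}{2} = - \frac{859}{2} \approx -429.5$)
$\frac{1}{78439 + w} = \frac{1}{78439 - \frac{859}{2}} = \frac{1}{\frac{156019}{2}} = \frac{2}{156019}$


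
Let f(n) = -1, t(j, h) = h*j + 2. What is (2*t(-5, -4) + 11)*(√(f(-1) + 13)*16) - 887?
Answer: -887 + 1760*√3 ≈ 2161.4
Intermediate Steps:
t(j, h) = 2 + h*j
(2*t(-5, -4) + 11)*(√(f(-1) + 13)*16) - 887 = (2*(2 - 4*(-5)) + 11)*(√(-1 + 13)*16) - 887 = (2*(2 + 20) + 11)*(√12*16) - 887 = (2*22 + 11)*((2*√3)*16) - 887 = (44 + 11)*(32*√3) - 887 = 55*(32*√3) - 887 = 1760*√3 - 887 = -887 + 1760*√3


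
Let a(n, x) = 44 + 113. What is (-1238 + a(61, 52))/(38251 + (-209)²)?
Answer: -1081/81932 ≈ -0.013194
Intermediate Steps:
a(n, x) = 157
(-1238 + a(61, 52))/(38251 + (-209)²) = (-1238 + 157)/(38251 + (-209)²) = -1081/(38251 + 43681) = -1081/81932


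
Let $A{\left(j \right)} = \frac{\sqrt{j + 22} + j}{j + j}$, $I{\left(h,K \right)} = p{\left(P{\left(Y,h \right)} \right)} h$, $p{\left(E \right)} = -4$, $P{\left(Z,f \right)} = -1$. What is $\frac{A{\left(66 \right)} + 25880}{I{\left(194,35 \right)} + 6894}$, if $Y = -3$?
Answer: $\frac{51761}{12236} + \frac{\sqrt{22}}{403788} \approx 4.2302$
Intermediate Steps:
$I{\left(h,K \right)} = - 4 h$
$A{\left(j \right)} = \frac{j + \sqrt{22 + j}}{2 j}$ ($A{\left(j \right)} = \frac{\sqrt{22 + j} + j}{2 j} = \left(j + \sqrt{22 + j}\right) \frac{1}{2 j} = \frac{j + \sqrt{22 + j}}{2 j}$)
$\frac{A{\left(66 \right)} + 25880}{I{\left(194,35 \right)} + 6894} = \frac{\frac{66 + \sqrt{22 + 66}}{2 \cdot 66} + 25880}{\left(-4\right) 194 + 6894} = \frac{\frac{1}{2} \cdot \frac{1}{66} \left(66 + \sqrt{88}\right) + 25880}{-776 + 6894} = \frac{\frac{1}{2} \cdot \frac{1}{66} \left(66 + 2 \sqrt{22}\right) + 25880}{6118} = \left(\left(\frac{1}{2} + \frac{\sqrt{22}}{66}\right) + 25880\right) \frac{1}{6118} = \left(\frac{51761}{2} + \frac{\sqrt{22}}{66}\right) \frac{1}{6118} = \frac{51761}{12236} + \frac{\sqrt{22}}{403788}$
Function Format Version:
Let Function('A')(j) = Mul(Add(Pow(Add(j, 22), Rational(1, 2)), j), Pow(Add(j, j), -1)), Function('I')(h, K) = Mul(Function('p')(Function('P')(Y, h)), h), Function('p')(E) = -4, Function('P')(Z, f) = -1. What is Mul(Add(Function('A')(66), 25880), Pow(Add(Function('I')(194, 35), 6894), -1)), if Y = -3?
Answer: Add(Rational(51761, 12236), Mul(Rational(1, 403788), Pow(22, Rational(1, 2)))) ≈ 4.2302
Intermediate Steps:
Function('I')(h, K) = Mul(-4, h)
Function('A')(j) = Mul(Rational(1, 2), Pow(j, -1), Add(j, Pow(Add(22, j), Rational(1, 2)))) (Function('A')(j) = Mul(Add(Pow(Add(22, j), Rational(1, 2)), j), Pow(Mul(2, j), -1)) = Mul(Add(j, Pow(Add(22, j), Rational(1, 2))), Mul(Rational(1, 2), Pow(j, -1))) = Mul(Rational(1, 2), Pow(j, -1), Add(j, Pow(Add(22, j), Rational(1, 2)))))
Mul(Add(Function('A')(66), 25880), Pow(Add(Function('I')(194, 35), 6894), -1)) = Mul(Add(Mul(Rational(1, 2), Pow(66, -1), Add(66, Pow(Add(22, 66), Rational(1, 2)))), 25880), Pow(Add(Mul(-4, 194), 6894), -1)) = Mul(Add(Mul(Rational(1, 2), Rational(1, 66), Add(66, Pow(88, Rational(1, 2)))), 25880), Pow(Add(-776, 6894), -1)) = Mul(Add(Mul(Rational(1, 2), Rational(1, 66), Add(66, Mul(2, Pow(22, Rational(1, 2))))), 25880), Pow(6118, -1)) = Mul(Add(Add(Rational(1, 2), Mul(Rational(1, 66), Pow(22, Rational(1, 2)))), 25880), Rational(1, 6118)) = Mul(Add(Rational(51761, 2), Mul(Rational(1, 66), Pow(22, Rational(1, 2)))), Rational(1, 6118)) = Add(Rational(51761, 12236), Mul(Rational(1, 403788), Pow(22, Rational(1, 2))))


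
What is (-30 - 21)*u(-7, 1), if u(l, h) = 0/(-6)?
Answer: 0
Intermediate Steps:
u(l, h) = 0 (u(l, h) = 0*(-⅙) = 0)
(-30 - 21)*u(-7, 1) = (-30 - 21)*0 = -51*0 = 0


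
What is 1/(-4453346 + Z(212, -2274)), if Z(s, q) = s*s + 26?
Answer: -1/4408376 ≈ -2.2684e-7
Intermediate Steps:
Z(s, q) = 26 + s² (Z(s, q) = s² + 26 = 26 + s²)
1/(-4453346 + Z(212, -2274)) = 1/(-4453346 + (26 + 212²)) = 1/(-4453346 + (26 + 44944)) = 1/(-4453346 + 44970) = 1/(-4408376) = -1/4408376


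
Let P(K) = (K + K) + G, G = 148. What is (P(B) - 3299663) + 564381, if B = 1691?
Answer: -2731752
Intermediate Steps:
P(K) = 148 + 2*K (P(K) = (K + K) + 148 = 2*K + 148 = 148 + 2*K)
(P(B) - 3299663) + 564381 = ((148 + 2*1691) - 3299663) + 564381 = ((148 + 3382) - 3299663) + 564381 = (3530 - 3299663) + 564381 = -3296133 + 564381 = -2731752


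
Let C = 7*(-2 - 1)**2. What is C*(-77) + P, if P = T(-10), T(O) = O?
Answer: -4861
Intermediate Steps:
P = -10
C = 63 (C = 7*(-3)**2 = 7*9 = 63)
C*(-77) + P = 63*(-77) - 10 = -4851 - 10 = -4861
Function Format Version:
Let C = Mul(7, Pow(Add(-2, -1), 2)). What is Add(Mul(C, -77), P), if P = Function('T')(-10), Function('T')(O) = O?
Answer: -4861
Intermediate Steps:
P = -10
C = 63 (C = Mul(7, Pow(-3, 2)) = Mul(7, 9) = 63)
Add(Mul(C, -77), P) = Add(Mul(63, -77), -10) = Add(-4851, -10) = -4861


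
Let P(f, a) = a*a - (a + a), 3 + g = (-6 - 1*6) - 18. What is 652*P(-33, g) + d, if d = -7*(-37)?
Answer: 753319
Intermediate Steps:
d = 259
g = -33 (g = -3 + ((-6 - 1*6) - 18) = -3 + ((-6 - 6) - 18) = -3 + (-12 - 18) = -3 - 30 = -33)
P(f, a) = a**2 - 2*a
652*P(-33, g) + d = 652*(-33*(-2 - 33)) + 259 = 652*(-33*(-35)) + 259 = 652*1155 + 259 = 753060 + 259 = 753319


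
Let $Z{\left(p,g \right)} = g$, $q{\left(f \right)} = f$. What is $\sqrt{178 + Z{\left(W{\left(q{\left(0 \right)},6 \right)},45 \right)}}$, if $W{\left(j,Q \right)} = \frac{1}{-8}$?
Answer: $\sqrt{223} \approx 14.933$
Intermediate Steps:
$W{\left(j,Q \right)} = - \frac{1}{8}$
$\sqrt{178 + Z{\left(W{\left(q{\left(0 \right)},6 \right)},45 \right)}} = \sqrt{178 + 45} = \sqrt{223}$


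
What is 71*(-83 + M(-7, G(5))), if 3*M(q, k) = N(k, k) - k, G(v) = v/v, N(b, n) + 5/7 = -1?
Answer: -125102/21 ≈ -5957.2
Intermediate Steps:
N(b, n) = -12/7 (N(b, n) = -5/7 - 1 = -12/7)
G(v) = 1
M(q, k) = -4/7 - k/3 (M(q, k) = (-12/7 - k)/3 = -4/7 - k/3)
71*(-83 + M(-7, G(5))) = 71*(-83 + (-4/7 - ⅓*1)) = 71*(-83 + (-4/7 - ⅓)) = 71*(-83 - 19/21) = 71*(-1762/21) = -125102/21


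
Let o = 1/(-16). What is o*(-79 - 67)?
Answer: 73/8 ≈ 9.1250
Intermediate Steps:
o = -1/16 ≈ -0.062500
o*(-79 - 67) = -(-79 - 67)/16 = -1/16*(-146) = 73/8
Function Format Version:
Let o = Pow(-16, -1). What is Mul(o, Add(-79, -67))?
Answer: Rational(73, 8) ≈ 9.1250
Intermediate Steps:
o = Rational(-1, 16) ≈ -0.062500
Mul(o, Add(-79, -67)) = Mul(Rational(-1, 16), Add(-79, -67)) = Mul(Rational(-1, 16), -146) = Rational(73, 8)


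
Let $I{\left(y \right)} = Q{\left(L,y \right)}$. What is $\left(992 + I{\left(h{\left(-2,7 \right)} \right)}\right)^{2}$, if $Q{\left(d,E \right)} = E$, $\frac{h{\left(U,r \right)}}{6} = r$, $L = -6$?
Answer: $1069156$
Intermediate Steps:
$h{\left(U,r \right)} = 6 r$
$I{\left(y \right)} = y$
$\left(992 + I{\left(h{\left(-2,7 \right)} \right)}\right)^{2} = \left(992 + 6 \cdot 7\right)^{2} = \left(992 + 42\right)^{2} = 1034^{2} = 1069156$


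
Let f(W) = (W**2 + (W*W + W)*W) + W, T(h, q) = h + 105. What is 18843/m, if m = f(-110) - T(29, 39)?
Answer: -18843/1307044 ≈ -0.014417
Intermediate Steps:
T(h, q) = 105 + h
f(W) = W + W**2 + W*(W + W**2) (f(W) = (W**2 + (W**2 + W)*W) + W = (W**2 + (W + W**2)*W) + W = (W**2 + W*(W + W**2)) + W = W + W**2 + W*(W + W**2))
m = -1307044 (m = -110*(1 + (-110)**2 + 2*(-110)) - (105 + 29) = -110*(1 + 12100 - 220) - 1*134 = -110*11881 - 134 = -1306910 - 134 = -1307044)
18843/m = 18843/(-1307044) = 18843*(-1/1307044) = -18843/1307044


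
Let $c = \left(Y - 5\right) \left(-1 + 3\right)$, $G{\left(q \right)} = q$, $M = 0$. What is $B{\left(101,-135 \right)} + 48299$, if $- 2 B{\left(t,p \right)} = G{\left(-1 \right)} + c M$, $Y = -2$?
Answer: $\frac{96599}{2} \approx 48300.0$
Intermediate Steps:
$c = -14$ ($c = \left(-2 - 5\right) \left(-1 + 3\right) = \left(-7\right) 2 = -14$)
$B{\left(t,p \right)} = \frac{1}{2}$ ($B{\left(t,p \right)} = - \frac{-1 - 0}{2} = - \frac{-1 + 0}{2} = \left(- \frac{1}{2}\right) \left(-1\right) = \frac{1}{2}$)
$B{\left(101,-135 \right)} + 48299 = \frac{1}{2} + 48299 = \frac{96599}{2}$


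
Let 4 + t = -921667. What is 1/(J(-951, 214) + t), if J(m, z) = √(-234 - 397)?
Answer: -921671/849477432872 - I*√631/849477432872 ≈ -1.085e-6 - 2.9571e-11*I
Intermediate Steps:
t = -921671 (t = -4 - 921667 = -921671)
J(m, z) = I*√631 (J(m, z) = √(-631) = I*√631)
1/(J(-951, 214) + t) = 1/(I*√631 - 921671) = 1/(-921671 + I*√631)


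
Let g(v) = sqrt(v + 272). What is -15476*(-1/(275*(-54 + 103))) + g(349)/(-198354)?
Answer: 15476/13475 - sqrt(69)/66118 ≈ 1.1484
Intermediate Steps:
g(v) = sqrt(272 + v)
-15476*(-1/(275*(-54 + 103))) + g(349)/(-198354) = -15476*(-1/(275*(-54 + 103))) + sqrt(272 + 349)/(-198354) = -15476/(49*(-275)) + sqrt(621)*(-1/198354) = -15476/(-13475) + (3*sqrt(69))*(-1/198354) = -15476*(-1/13475) - sqrt(69)/66118 = 15476/13475 - sqrt(69)/66118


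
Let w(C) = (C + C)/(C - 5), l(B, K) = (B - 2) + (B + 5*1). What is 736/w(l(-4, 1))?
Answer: 736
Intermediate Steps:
l(B, K) = 3 + 2*B (l(B, K) = (-2 + B) + (B + 5) = (-2 + B) + (5 + B) = 3 + 2*B)
w(C) = 2*C/(-5 + C) (w(C) = (2*C)/(-5 + C) = 2*C/(-5 + C))
736/w(l(-4, 1)) = 736/((2*(3 + 2*(-4))/(-5 + (3 + 2*(-4))))) = 736/((2*(3 - 8)/(-5 + (3 - 8)))) = 736/((2*(-5)/(-5 - 5))) = 736/((2*(-5)/(-10))) = 736/((2*(-5)*(-1/10))) = 736/1 = 736*1 = 736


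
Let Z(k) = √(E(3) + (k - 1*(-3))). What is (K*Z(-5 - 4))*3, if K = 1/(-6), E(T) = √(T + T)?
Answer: -I*√(6 - √6)/2 ≈ -0.94214*I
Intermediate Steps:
E(T) = √2*√T (E(T) = √(2*T) = √2*√T)
K = -⅙ ≈ -0.16667
Z(k) = √(3 + k + √6) (Z(k) = √(√2*√3 + (k - 1*(-3))) = √(√6 + (k + 3)) = √(√6 + (3 + k)) = √(3 + k + √6))
(K*Z(-5 - 4))*3 = -√(3 + (-5 - 4) + √6)/6*3 = -√(3 - 9 + √6)/6*3 = -√(-6 + √6)/6*3 = -√(-6 + √6)/2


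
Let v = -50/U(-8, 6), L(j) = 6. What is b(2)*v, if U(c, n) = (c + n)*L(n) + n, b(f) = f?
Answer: 50/3 ≈ 16.667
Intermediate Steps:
U(c, n) = 6*c + 7*n (U(c, n) = (c + n)*6 + n = (6*c + 6*n) + n = 6*c + 7*n)
v = 25/3 (v = -50/(6*(-8) + 7*6) = -50/(-48 + 42) = -50/(-6) = -50*(-1/6) = 25/3 ≈ 8.3333)
b(2)*v = 2*(25/3) = 50/3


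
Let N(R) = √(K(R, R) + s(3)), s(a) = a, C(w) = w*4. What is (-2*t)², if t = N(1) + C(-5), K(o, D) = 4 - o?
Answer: 1624 - 160*√6 ≈ 1232.1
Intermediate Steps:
C(w) = 4*w
N(R) = √(7 - R) (N(R) = √((4 - R) + 3) = √(7 - R))
t = -20 + √6 (t = √(7 - 1*1) + 4*(-5) = √(7 - 1) - 20 = √6 - 20 = -20 + √6 ≈ -17.551)
(-2*t)² = (-2*(-20 + √6))² = (40 - 2*√6)²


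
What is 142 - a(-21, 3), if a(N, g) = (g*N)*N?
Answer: -1181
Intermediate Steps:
a(N, g) = g*N² (a(N, g) = (N*g)*N = g*N²)
142 - a(-21, 3) = 142 - 3*(-21)² = 142 - 3*441 = 142 - 1*1323 = 142 - 1323 = -1181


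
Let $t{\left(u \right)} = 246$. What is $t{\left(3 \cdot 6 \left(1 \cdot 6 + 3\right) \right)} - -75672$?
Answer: $75918$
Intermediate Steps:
$t{\left(3 \cdot 6 \left(1 \cdot 6 + 3\right) \right)} - -75672 = 246 - -75672 = 246 + 75672 = 75918$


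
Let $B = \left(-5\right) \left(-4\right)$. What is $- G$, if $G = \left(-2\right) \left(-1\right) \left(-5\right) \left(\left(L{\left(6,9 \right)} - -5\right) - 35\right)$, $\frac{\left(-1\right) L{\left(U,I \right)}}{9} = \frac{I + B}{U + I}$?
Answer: $-474$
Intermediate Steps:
$B = 20$
$L{\left(U,I \right)} = - \frac{9 \left(20 + I\right)}{I + U}$ ($L{\left(U,I \right)} = - 9 \frac{I + 20}{U + I} = - 9 \frac{20 + I}{I + U} = - \frac{9 \left(20 + I\right)}{I + U}$)
$G = 474$ ($G = \left(-2\right) \left(-1\right) \left(-5\right) \left(\left(\frac{9 \left(-20 - 9\right)}{9 + 6} - -5\right) - 35\right) = 2 \left(-5\right) \left(\left(\frac{9 \left(-20 - 9\right)}{15} + 5\right) - 35\right) = - 10 \left(\left(9 \cdot \frac{1}{15} \left(-29\right) + 5\right) - 35\right) = - 10 \left(\left(- \frac{87}{5} + 5\right) - 35\right) = - 10 \left(- \frac{62}{5} - 35\right) = \left(-10\right) \left(- \frac{237}{5}\right) = 474$)
$- G = \left(-1\right) 474 = -474$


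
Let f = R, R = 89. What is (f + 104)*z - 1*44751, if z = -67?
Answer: -57682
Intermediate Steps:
f = 89
(f + 104)*z - 1*44751 = (89 + 104)*(-67) - 1*44751 = 193*(-67) - 44751 = -12931 - 44751 = -57682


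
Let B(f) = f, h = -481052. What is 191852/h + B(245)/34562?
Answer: -148021161/377866346 ≈ -0.39173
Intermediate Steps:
191852/h + B(245)/34562 = 191852/(-481052) + 245/34562 = 191852*(-1/481052) + 245*(1/34562) = -47963/120263 + 245/34562 = -148021161/377866346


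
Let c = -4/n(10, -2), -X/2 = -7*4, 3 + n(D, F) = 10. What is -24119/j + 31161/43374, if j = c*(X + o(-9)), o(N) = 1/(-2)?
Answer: 610823357/802419 ≈ 761.23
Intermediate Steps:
o(N) = -½
n(D, F) = 7 (n(D, F) = -3 + 10 = 7)
X = 56 (X = -(-14)*4 = -2*(-28) = 56)
c = -4/7 ≈ -0.57143
j = -222/7 (j = -4*(56 - ½)/7 = -4/7*111/2 = -222/7 ≈ -31.714)
-24119/j + 31161/43374 = -24119/(-222/7) + 31161/43374 = -24119*(-7/222) + 31161*(1/43374) = 168833/222 + 10387/14458 = 610823357/802419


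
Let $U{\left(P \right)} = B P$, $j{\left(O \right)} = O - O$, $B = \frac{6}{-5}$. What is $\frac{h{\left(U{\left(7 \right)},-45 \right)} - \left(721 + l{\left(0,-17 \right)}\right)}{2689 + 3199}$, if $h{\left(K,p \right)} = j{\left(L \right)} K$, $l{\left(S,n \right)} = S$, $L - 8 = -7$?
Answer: $- \frac{721}{5888} \approx -0.12245$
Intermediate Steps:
$L = 1$ ($L = 8 - 7 = 1$)
$B = - \frac{6}{5}$ ($B = 6 \left(- \frac{1}{5}\right) = - \frac{6}{5} \approx -1.2$)
$j{\left(O \right)} = 0$
$U{\left(P \right)} = - \frac{6 P}{5}$
$h{\left(K,p \right)} = 0$ ($h{\left(K,p \right)} = 0 K = 0$)
$\frac{h{\left(U{\left(7 \right)},-45 \right)} - \left(721 + l{\left(0,-17 \right)}\right)}{2689 + 3199} = \frac{0 - 721}{2689 + 3199} = \frac{0 + \left(-721 + 0\right)}{5888} = \left(0 - 721\right) \frac{1}{5888} = \left(-721\right) \frac{1}{5888} = - \frac{721}{5888}$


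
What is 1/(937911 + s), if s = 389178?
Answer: 1/1327089 ≈ 7.5353e-7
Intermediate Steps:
1/(937911 + s) = 1/(937911 + 389178) = 1/1327089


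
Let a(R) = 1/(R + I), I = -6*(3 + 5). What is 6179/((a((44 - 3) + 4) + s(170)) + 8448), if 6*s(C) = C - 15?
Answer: 12358/16947 ≈ 0.72921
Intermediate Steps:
s(C) = -5/2 + C/6 (s(C) = (C - 15)/6 = (-15 + C)/6 = -5/2 + C/6)
I = -48 (I = -6*8 = -48)
a(R) = 1/(-48 + R) (a(R) = 1/(R - 48) = 1/(-48 + R))
6179/((a((44 - 3) + 4) + s(170)) + 8448) = 6179/((1/(-48 + ((44 - 3) + 4)) + (-5/2 + (⅙)*170)) + 8448) = 6179/((1/(-48 + (41 + 4)) + (-5/2 + 85/3)) + 8448) = 6179/((1/(-48 + 45) + 155/6) + 8448) = 6179/((1/(-3) + 155/6) + 8448) = 6179/((-⅓ + 155/6) + 8448) = 6179/(51/2 + 8448) = 6179/(16947/2) = 6179*(2/16947) = 12358/16947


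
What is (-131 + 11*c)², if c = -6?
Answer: 38809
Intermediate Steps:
(-131 + 11*c)² = (-131 + 11*(-6))² = (-131 - 66)² = (-197)² = 38809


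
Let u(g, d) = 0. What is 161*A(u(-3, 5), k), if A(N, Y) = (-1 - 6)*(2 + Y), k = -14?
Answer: 13524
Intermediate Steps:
A(N, Y) = -14 - 7*Y (A(N, Y) = -7*(2 + Y) = -14 - 7*Y)
161*A(u(-3, 5), k) = 161*(-14 - 7*(-14)) = 161*(-14 + 98) = 161*84 = 13524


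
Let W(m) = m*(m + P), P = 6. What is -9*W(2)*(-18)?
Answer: 2592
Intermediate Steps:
W(m) = m*(6 + m) (W(m) = m*(m + 6) = m*(6 + m))
-9*W(2)*(-18) = -18*(6 + 2)*(-18) = -18*8*(-18) = -9*16*(-18) = -144*(-18) = 2592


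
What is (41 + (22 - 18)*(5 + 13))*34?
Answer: 3842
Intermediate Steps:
(41 + (22 - 18)*(5 + 13))*34 = (41 + 4*18)*34 = (41 + 72)*34 = 113*34 = 3842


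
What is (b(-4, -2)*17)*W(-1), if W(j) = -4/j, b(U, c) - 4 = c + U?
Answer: -136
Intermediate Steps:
b(U, c) = 4 + U + c (b(U, c) = 4 + (c + U) = 4 + (U + c) = 4 + U + c)
(b(-4, -2)*17)*W(-1) = ((4 - 4 - 2)*17)*(-4/(-1)) = (-2*17)*(-4*(-1)) = -34*4 = -136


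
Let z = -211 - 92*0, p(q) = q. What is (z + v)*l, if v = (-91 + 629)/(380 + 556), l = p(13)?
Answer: -98479/36 ≈ -2735.5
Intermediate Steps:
z = -211 (z = -211 + 0 = -211)
l = 13
v = 269/468 (v = 538/936 = 538*(1/936) = 269/468 ≈ 0.57479)
(z + v)*l = (-211 + 269/468)*13 = -98479/468*13 = -98479/36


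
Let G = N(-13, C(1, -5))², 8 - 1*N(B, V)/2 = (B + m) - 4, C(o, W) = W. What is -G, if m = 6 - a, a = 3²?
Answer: -3136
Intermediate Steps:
a = 9
m = -3 (m = 6 - 1*9 = 6 - 9 = -3)
N(B, V) = 30 - 2*B (N(B, V) = 16 - 2*((B - 3) - 4) = 16 - 2*((-3 + B) - 4) = 16 - 2*(-7 + B) = 16 + (14 - 2*B) = 30 - 2*B)
G = 3136 (G = (30 - 2*(-13))² = (30 + 26)² = 56² = 3136)
-G = -1*3136 = -3136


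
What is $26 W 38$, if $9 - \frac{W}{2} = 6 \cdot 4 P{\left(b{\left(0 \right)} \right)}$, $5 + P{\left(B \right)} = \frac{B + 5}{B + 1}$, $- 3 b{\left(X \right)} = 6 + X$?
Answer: $397176$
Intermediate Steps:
$b{\left(X \right)} = -2 - \frac{X}{3}$ ($b{\left(X \right)} = - \frac{6 + X}{3} = -2 - \frac{X}{3}$)
$P{\left(B \right)} = -5 + \frac{5 + B}{1 + B}$ ($P{\left(B \right)} = -5 + \frac{B + 5}{B + 1} = -5 + \frac{5 + B}{1 + B}$)
$W = 402$ ($W = 18 - 2 \cdot 6 \cdot 4 \left(- \frac{4 \left(-2 - 0\right)}{1 - 2}\right) = 18 - 2 \cdot 24 \left(- \frac{4 \left(-2 + 0\right)}{1 + \left(-2 + 0\right)}\right) = 18 - 2 \cdot 24 \left(\left(-4\right) \left(-2\right) \frac{1}{1 - 2}\right) = 18 - 2 \cdot 24 \left(\left(-4\right) \left(-2\right) \frac{1}{-1}\right) = 18 - 2 \cdot 24 \left(\left(-4\right) \left(-2\right) \left(-1\right)\right) = 18 - 2 \cdot 24 \left(-8\right) = 18 - -384 = 18 + 384 = 402$)
$26 W 38 = 26 \cdot 402 \cdot 38 = 10452 \cdot 38 = 397176$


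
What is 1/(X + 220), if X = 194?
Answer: 1/414 ≈ 0.0024155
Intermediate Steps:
1/(X + 220) = 1/(194 + 220) = 1/414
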